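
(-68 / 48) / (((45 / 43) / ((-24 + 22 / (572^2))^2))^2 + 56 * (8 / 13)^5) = -0.29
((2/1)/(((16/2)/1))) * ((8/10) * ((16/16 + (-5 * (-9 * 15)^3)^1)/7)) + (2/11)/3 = 405961978/1155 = 351482.23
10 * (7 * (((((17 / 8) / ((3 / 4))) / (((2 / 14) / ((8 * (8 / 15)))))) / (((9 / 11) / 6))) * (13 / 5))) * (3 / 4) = 3811808 / 45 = 84706.84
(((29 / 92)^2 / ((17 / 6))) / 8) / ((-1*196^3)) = -2523 / 4333639503872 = -0.00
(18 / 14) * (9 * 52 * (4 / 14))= 8424 / 49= 171.92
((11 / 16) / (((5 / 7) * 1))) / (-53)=-77 / 4240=-0.02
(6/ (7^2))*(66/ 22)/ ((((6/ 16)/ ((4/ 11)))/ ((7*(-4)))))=-768/ 77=-9.97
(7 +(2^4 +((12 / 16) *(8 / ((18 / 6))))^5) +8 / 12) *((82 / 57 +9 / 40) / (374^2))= 633431 / 956751840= 0.00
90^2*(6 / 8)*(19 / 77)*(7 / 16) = 115425 / 176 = 655.82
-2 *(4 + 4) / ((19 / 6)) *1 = -96 / 19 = -5.05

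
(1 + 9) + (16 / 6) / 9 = 278 / 27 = 10.30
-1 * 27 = -27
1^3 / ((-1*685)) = -1 / 685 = -0.00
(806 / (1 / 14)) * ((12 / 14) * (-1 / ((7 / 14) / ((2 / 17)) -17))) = 12896 / 17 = 758.59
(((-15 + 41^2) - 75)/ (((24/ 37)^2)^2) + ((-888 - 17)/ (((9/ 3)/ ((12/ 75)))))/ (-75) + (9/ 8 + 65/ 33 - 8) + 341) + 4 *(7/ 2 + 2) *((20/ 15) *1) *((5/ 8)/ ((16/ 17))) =4262464994521/ 456192000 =9343.58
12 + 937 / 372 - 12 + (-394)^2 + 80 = 57778489 / 372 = 155318.52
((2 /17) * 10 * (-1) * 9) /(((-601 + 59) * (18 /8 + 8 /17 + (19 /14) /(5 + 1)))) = 945 /142546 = 0.01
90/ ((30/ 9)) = 27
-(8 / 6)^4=-256 / 81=-3.16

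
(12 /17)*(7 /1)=4.94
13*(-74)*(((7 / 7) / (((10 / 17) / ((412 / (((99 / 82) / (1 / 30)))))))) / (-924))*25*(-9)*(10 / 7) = -345314710 / 53361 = -6471.29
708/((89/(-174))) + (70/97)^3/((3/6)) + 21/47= -5279823250315/3817711159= -1382.98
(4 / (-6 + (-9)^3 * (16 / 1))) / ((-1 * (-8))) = -1 / 23340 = -0.00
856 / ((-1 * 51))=-856 / 51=-16.78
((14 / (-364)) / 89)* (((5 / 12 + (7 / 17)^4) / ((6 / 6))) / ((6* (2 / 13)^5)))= -12750115937 / 34252964352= -0.37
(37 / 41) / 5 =37 / 205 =0.18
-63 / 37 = -1.70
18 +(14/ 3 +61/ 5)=523/ 15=34.87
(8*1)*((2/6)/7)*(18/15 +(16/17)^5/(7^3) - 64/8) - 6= -146413978254/17045383285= -8.59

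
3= 3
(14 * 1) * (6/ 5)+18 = 174/ 5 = 34.80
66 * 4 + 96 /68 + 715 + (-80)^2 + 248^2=1171035 /17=68884.41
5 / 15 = 1 / 3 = 0.33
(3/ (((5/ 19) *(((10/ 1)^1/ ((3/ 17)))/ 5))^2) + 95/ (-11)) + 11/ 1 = 858617/ 317900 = 2.70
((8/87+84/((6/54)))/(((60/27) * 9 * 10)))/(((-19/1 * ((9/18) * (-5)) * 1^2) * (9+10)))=3289/785175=0.00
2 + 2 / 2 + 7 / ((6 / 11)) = 95 / 6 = 15.83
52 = 52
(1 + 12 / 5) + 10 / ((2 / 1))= 42 / 5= 8.40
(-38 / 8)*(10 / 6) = -95 / 12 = -7.92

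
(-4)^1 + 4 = 0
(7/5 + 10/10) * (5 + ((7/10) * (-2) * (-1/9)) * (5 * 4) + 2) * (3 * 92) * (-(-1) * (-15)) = -100464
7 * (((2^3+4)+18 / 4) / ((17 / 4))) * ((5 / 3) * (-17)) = -770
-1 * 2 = -2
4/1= 4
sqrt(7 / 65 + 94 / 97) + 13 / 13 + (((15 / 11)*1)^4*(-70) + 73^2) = 5088.99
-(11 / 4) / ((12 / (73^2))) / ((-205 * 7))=0.85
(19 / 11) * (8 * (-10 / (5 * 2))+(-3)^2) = 19 / 11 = 1.73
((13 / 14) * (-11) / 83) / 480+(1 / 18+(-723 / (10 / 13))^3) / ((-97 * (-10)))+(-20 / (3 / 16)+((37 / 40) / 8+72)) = -2170956514258723 / 2536065000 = -856033.47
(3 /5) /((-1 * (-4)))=3 /20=0.15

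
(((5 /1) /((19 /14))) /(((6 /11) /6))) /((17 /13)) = 30.99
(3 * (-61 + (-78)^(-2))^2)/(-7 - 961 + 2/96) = -137732281129/11943267687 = -11.53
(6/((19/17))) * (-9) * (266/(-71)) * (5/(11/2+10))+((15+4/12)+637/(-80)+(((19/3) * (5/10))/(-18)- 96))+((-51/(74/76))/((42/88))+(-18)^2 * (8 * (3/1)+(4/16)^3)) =2352113651561/307831860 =7640.90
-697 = -697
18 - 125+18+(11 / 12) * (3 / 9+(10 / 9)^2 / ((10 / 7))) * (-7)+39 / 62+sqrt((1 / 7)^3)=-2894333 / 30132+sqrt(7) / 49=-96.00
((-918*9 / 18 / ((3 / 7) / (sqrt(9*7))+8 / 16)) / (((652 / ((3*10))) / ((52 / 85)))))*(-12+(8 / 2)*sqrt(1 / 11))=-235872*sqrt(7) / 18419 - 1926288*sqrt(11) / 202609+78624*sqrt(77) / 202609+5778864 / 18419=251.74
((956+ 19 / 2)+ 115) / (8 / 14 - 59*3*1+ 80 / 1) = -15127 / 1350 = -11.21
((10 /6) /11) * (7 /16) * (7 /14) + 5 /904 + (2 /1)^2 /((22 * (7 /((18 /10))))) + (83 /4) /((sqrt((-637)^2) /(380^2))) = 1787744899799 /380059680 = 4703.85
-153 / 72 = -17 / 8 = -2.12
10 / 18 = 5 / 9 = 0.56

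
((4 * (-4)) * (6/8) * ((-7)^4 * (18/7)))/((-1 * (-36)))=-2058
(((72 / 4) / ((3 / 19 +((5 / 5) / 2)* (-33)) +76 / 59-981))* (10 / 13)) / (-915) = 26904 / 1770890329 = 0.00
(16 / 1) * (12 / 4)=48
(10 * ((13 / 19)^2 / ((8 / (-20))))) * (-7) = 29575 / 361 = 81.93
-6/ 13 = -0.46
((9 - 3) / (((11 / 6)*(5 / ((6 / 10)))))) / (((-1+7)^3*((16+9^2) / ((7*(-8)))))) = -28 / 26675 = -0.00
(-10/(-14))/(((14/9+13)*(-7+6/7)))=-45/5633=-0.01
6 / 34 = 3 / 17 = 0.18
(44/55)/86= 2/215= 0.01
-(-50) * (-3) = -150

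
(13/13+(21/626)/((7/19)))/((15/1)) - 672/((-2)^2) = -1576837/9390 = -167.93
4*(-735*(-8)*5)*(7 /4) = 205800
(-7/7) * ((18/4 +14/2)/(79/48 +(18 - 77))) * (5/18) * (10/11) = 0.05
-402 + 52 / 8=-791 / 2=-395.50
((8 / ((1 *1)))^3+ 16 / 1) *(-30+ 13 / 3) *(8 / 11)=-9856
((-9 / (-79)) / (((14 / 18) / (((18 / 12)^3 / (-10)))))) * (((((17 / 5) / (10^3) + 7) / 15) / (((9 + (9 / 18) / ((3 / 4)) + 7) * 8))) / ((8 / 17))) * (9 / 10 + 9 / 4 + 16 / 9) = -128309186349 / 70784000000000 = -0.00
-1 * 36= -36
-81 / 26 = -3.12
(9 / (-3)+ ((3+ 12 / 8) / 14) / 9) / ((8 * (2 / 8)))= -83 / 56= -1.48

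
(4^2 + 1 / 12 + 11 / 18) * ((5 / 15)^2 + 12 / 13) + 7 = 102205 / 4212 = 24.27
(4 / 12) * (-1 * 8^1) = -8 / 3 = -2.67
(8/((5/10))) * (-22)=-352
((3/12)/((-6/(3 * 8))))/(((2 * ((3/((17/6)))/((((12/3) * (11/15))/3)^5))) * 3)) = -0.14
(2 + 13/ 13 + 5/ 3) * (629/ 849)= 8806/ 2547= 3.46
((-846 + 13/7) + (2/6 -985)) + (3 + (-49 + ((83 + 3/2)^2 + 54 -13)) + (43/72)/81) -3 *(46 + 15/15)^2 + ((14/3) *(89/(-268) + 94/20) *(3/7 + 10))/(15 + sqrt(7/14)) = -1604338348687/1228108392 -142423 *sqrt(2)/300830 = -1307.02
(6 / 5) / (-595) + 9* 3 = 80319 / 2975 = 27.00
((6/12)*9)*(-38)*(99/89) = -16929/89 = -190.21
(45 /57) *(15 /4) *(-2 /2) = -225 /76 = -2.96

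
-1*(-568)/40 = 71/5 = 14.20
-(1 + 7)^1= -8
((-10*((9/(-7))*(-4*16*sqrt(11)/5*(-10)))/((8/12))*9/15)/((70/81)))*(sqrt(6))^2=2519424*sqrt(11)/245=34106.06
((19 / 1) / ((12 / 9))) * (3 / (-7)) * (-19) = 3249 / 28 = 116.04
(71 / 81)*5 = 355 / 81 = 4.38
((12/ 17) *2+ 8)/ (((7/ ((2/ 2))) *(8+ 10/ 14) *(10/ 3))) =48/ 1037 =0.05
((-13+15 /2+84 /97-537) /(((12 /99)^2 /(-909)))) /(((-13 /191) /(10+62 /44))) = -453329343661887 /80704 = -5617185562.82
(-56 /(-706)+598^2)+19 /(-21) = 357603.17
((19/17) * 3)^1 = 57/17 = 3.35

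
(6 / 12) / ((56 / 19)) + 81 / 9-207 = -22157 / 112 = -197.83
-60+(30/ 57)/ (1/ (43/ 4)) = -2065/ 38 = -54.34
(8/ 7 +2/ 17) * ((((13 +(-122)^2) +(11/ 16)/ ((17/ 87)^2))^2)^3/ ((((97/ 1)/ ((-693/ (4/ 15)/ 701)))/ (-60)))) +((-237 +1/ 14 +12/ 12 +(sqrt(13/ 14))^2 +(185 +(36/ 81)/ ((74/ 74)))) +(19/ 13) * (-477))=21033539269022729185908702012797056235599393524586041245/ 661000049743134120534243016704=31820783186319581434754590.00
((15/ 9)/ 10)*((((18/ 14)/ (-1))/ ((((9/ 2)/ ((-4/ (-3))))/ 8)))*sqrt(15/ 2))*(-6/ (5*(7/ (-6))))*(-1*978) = 62592*sqrt(30)/ 245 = 1399.31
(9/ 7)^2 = 81/ 49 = 1.65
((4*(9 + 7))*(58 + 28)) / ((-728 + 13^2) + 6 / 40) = -110080 / 11177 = -9.85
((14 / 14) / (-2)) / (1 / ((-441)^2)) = -194481 / 2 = -97240.50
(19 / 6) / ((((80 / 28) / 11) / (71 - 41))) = 1463 / 4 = 365.75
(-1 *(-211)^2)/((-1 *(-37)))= -44521/37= -1203.27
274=274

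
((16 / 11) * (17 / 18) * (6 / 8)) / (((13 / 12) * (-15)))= -136 / 2145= -0.06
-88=-88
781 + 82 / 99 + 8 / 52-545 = 304996 / 1287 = 236.98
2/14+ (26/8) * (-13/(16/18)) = -10615/224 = -47.39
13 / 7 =1.86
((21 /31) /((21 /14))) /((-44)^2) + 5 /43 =150341 /1290344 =0.12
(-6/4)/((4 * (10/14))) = -21/40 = -0.52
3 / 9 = 1 / 3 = 0.33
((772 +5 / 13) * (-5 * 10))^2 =252054202500 / 169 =1491444985.21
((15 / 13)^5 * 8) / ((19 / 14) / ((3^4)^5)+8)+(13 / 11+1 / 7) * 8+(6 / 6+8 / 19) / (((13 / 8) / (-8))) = 1197833688005226834336 / 212131031984555212529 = 5.65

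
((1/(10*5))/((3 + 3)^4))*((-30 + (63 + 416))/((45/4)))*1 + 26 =18954449/729000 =26.00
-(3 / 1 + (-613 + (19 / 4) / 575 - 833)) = 3318881 / 2300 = 1442.99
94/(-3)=-94/3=-31.33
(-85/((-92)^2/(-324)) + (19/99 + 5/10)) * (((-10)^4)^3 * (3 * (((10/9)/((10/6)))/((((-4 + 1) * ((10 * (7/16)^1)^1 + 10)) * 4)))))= -165312200000000000/3613599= -45747245336.30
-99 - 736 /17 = -2419 /17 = -142.29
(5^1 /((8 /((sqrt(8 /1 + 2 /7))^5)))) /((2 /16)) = 16820 * sqrt(406) /343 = 988.09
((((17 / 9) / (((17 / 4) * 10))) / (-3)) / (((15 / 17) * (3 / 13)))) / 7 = -442 / 42525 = -0.01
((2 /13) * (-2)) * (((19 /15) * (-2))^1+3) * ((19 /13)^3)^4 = -61972817733852508 /4543126598883795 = -13.64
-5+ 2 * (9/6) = -2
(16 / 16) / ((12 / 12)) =1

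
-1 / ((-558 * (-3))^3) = -0.00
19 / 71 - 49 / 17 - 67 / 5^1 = -96649 / 6035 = -16.01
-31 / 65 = -0.48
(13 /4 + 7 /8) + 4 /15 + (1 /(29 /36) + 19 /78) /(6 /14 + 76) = 4270541 /968136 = 4.41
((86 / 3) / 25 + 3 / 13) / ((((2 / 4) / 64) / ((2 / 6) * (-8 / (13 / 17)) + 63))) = 398989184 / 38025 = 10492.81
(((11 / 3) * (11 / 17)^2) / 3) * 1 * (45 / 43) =6655 / 12427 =0.54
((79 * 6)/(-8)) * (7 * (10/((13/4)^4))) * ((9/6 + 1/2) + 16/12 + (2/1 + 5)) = -10971520/28561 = -384.14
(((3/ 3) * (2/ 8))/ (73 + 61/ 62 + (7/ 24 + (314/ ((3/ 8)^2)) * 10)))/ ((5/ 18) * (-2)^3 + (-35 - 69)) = -2511/ 23901846514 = -0.00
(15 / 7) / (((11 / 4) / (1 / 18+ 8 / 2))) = 3.16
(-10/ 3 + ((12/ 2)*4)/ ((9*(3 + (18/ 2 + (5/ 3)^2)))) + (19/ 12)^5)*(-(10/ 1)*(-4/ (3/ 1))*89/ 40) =20023007735/ 99283968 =201.67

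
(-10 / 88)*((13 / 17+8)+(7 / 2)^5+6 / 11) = -60.74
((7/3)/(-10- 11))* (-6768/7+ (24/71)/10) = 800852/7455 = 107.42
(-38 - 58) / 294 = -16 / 49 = -0.33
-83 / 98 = -0.85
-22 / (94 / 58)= -638 / 47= -13.57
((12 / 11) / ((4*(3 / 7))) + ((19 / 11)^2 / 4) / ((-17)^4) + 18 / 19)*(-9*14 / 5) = -76633622289 / 1920147790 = -39.91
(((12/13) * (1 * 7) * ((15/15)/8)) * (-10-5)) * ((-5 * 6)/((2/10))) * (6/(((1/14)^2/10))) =277830000/13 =21371538.46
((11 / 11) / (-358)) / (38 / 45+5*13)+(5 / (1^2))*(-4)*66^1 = -1400195325 / 1060754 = -1320.00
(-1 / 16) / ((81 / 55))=-55 / 1296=-0.04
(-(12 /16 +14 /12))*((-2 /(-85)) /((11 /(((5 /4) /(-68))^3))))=575 /22578733056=0.00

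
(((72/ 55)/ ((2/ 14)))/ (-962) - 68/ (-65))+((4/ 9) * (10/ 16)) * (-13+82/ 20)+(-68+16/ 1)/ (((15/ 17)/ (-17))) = 190558109/ 190476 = 1000.43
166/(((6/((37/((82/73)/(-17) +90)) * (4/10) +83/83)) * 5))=26969771/4185300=6.44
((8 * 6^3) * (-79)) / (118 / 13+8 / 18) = -7985952 / 557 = -14337.44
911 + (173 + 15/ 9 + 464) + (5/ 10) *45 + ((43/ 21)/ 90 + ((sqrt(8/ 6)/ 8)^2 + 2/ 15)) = 4754767/ 3024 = 1572.34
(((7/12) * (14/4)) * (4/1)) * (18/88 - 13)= -104.50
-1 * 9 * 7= -63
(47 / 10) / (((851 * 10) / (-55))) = -517 / 17020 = -0.03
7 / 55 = 0.13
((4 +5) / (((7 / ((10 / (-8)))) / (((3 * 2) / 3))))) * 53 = -2385 / 14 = -170.36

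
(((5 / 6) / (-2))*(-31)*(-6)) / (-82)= 155 / 164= 0.95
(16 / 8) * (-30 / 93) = -20 / 31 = -0.65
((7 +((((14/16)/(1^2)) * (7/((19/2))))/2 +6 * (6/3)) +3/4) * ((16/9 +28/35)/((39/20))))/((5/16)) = 104864/1235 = 84.91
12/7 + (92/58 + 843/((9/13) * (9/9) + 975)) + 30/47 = 27677359/5762764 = 4.80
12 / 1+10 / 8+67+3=333 / 4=83.25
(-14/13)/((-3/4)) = 56/39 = 1.44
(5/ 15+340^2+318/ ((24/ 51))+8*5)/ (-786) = -1395793/ 9432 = -147.98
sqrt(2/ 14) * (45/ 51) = 0.33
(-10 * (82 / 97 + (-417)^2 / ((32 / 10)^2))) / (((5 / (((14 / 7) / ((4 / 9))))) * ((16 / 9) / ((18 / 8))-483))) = 307420624593 / 969913088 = 316.96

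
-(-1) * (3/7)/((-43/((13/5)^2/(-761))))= 507/5726525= 0.00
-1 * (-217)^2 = -47089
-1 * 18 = -18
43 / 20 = 2.15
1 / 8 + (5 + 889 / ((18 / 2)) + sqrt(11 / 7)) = sqrt(77) / 7 + 7481 / 72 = 105.16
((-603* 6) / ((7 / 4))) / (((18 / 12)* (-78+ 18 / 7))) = 201 / 11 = 18.27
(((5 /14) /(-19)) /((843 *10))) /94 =-1 /42156744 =-0.00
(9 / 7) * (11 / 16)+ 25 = 2899 / 112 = 25.88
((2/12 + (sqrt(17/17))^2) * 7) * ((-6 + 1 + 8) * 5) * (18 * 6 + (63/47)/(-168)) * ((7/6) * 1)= 23212525/1504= 15433.86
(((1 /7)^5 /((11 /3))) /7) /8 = 3 /10353112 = 0.00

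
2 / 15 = 0.13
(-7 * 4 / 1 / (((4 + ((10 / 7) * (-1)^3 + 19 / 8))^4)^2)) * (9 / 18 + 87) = -0.01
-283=-283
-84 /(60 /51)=-71.40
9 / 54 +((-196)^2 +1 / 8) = 921991 / 24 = 38416.29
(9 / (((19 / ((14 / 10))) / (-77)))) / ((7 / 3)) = -2079 / 95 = -21.88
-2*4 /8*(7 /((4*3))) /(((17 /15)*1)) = -35 /68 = -0.51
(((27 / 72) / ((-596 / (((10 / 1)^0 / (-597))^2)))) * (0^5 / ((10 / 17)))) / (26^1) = 0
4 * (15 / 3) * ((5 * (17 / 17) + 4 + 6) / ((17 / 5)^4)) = 187500 / 83521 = 2.24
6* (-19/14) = -57/7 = -8.14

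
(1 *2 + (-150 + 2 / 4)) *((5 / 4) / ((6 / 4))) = -1475 / 12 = -122.92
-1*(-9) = 9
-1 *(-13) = 13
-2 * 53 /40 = -53 /20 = -2.65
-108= -108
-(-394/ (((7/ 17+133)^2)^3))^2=-22610986404649794649/ 4630806255912188242319837204389816172544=-0.00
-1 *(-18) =18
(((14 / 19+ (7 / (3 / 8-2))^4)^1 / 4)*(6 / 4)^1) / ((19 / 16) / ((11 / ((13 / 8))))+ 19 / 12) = 296612360352 / 4031413711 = 73.58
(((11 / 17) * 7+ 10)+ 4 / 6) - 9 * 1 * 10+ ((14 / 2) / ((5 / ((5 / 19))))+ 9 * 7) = -11081 / 969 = -11.44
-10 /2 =-5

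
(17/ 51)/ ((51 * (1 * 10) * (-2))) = -1/ 3060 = -0.00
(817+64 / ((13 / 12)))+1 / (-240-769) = 11491488 / 13117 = 876.08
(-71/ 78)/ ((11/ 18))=-213/ 143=-1.49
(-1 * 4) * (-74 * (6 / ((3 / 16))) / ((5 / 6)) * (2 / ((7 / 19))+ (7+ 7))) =7729152 / 35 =220832.91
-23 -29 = -52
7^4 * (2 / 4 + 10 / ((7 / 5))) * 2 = 36701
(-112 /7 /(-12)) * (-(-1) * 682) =909.33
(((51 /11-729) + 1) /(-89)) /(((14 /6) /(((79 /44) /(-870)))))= -628603 /87444280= -0.01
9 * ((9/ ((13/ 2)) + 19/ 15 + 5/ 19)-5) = -23181/ 1235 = -18.77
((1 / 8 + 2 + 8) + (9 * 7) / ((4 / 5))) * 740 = 131535 / 2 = 65767.50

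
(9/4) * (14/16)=63/32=1.97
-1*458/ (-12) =229/ 6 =38.17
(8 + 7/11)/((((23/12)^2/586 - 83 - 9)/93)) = -8.73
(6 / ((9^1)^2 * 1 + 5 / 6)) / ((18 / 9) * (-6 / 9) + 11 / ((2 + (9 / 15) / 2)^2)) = 14283 / 145336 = 0.10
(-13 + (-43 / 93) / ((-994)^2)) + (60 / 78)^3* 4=-2256845248699 / 201876503556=-11.18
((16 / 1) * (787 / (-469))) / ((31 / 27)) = -339984 / 14539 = -23.38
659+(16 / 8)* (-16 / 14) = 4597 / 7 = 656.71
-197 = -197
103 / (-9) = -103 / 9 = -11.44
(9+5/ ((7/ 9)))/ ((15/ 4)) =144/ 35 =4.11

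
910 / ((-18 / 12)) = -1820 / 3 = -606.67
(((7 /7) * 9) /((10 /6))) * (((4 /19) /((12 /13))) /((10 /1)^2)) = 117 /9500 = 0.01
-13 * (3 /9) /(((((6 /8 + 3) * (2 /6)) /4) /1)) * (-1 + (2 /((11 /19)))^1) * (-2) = 3744 /55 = 68.07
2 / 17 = 0.12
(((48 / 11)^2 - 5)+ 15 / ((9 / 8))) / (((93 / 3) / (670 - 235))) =1440865 / 3751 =384.13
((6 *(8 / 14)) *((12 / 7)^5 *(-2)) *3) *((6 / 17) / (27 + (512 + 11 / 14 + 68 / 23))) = -9889579008 / 49933109597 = -0.20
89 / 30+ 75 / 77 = 9103 / 2310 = 3.94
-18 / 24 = -3 / 4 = -0.75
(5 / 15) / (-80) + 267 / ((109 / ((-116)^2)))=862260371 / 26160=32961.02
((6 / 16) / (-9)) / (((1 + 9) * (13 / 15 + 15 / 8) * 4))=-1 / 2632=-0.00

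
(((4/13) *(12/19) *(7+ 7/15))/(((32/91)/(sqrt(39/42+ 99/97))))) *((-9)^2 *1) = 2268 *sqrt(3594626)/9215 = 466.63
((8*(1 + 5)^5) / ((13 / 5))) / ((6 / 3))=155520 / 13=11963.08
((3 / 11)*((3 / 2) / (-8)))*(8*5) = -45 / 22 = -2.05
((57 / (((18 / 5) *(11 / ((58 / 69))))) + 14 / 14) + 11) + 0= 30079 / 2277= 13.21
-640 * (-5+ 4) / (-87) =-640 / 87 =-7.36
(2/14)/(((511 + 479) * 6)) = 1/41580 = 0.00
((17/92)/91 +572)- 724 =-1272527/8372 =-152.00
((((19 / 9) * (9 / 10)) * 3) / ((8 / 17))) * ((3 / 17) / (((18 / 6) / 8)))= 57 / 10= 5.70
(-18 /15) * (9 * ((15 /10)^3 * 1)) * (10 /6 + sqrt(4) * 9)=-14337 /20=-716.85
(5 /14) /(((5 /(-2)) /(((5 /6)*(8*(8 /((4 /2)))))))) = -80 /21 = -3.81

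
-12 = -12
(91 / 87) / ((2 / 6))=91 / 29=3.14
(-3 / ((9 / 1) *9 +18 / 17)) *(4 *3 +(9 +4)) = -85 / 93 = -0.91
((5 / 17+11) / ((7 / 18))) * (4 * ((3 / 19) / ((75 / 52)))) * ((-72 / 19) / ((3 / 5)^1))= -80.32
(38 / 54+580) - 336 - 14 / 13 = 85513 / 351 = 243.63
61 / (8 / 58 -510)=-1769 / 14786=-0.12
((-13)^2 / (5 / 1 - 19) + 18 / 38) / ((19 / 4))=-6170 / 2527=-2.44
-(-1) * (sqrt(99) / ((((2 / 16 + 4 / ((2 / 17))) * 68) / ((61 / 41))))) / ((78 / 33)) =671 * sqrt(11) / 824551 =0.00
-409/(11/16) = -6544/11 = -594.91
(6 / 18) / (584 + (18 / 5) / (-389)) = 1945 / 3407586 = 0.00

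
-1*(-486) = 486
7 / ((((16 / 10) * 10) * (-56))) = -1 / 128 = -0.01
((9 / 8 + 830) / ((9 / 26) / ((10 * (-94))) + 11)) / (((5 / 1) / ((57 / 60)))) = 14.36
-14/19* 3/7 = -6/19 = -0.32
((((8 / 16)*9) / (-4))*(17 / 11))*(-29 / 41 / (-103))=-0.01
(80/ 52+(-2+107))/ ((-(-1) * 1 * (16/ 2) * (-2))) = -1385/ 208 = -6.66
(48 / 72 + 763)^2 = 5248681 / 9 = 583186.78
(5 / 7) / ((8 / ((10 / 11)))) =25 / 308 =0.08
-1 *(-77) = 77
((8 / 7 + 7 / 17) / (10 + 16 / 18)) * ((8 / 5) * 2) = 2664 / 5831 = 0.46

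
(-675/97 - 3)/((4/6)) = -1449/97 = -14.94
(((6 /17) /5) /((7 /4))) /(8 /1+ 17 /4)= 96 /29155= 0.00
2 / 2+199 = 200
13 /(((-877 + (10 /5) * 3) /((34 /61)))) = -34 /4087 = -0.01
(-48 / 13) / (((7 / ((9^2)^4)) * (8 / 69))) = -195838928.51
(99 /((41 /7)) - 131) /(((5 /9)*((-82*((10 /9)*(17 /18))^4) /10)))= 1812353047542 /87749250625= 20.65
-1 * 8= -8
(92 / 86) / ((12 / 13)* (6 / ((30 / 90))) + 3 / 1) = 598 / 10965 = 0.05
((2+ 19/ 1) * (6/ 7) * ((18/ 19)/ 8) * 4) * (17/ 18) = 153/ 19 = 8.05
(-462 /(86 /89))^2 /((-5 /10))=-845344962 /1849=-457190.35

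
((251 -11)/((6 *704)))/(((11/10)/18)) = 225/242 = 0.93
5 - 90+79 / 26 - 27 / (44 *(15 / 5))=-46999 / 572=-82.17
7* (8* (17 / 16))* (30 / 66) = 595 / 22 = 27.05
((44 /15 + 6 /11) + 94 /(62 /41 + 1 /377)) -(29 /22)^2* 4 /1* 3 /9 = 179100067 /2833215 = 63.21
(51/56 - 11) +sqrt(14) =-565/56 +sqrt(14) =-6.35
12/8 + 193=389/2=194.50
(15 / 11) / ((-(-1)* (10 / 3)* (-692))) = -9 / 15224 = -0.00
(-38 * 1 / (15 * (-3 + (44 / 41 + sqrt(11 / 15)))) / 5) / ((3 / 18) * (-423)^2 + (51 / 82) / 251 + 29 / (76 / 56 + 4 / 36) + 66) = 0.00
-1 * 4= -4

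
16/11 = 1.45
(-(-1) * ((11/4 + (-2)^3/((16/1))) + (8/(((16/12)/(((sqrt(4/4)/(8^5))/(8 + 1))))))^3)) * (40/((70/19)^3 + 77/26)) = 119118786276392095115/70106472446410358784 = 1.70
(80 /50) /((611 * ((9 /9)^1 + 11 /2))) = 16 /39715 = 0.00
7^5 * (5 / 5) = 16807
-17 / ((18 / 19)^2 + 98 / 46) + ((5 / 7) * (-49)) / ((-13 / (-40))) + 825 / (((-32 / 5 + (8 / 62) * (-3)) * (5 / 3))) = -64034307801 / 343828316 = -186.24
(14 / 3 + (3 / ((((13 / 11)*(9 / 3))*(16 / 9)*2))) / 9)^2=34304449 / 1557504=22.03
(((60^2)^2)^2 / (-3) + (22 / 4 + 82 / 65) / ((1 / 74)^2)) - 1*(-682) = -3639167997548968 / 65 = -55987199962291.82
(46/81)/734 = 23/29727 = 0.00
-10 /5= -2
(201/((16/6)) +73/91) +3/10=278377/3640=76.48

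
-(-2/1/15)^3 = 8/3375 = 0.00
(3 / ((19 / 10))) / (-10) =-3 / 19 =-0.16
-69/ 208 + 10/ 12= 313/ 624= 0.50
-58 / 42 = -29 / 21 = -1.38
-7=-7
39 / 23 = 1.70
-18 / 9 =-2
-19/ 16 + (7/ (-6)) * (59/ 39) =-5527/ 1872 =-2.95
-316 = -316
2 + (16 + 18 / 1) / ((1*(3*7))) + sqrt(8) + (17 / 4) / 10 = 2*sqrt(2) + 3397 / 840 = 6.87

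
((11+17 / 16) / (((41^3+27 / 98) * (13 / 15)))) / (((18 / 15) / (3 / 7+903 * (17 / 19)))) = 363128535 / 2669293432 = 0.14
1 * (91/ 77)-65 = -702/ 11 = -63.82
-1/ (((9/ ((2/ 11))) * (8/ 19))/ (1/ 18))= -19/ 7128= -0.00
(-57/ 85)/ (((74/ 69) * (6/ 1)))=-1311/ 12580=-0.10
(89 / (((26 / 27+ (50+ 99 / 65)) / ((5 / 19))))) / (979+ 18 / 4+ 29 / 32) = 24991200 / 55131380647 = 0.00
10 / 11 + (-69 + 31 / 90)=-67069 / 990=-67.75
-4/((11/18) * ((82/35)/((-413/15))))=34692/451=76.92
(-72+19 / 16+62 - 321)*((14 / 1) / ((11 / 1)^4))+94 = 10973093 / 117128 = 93.68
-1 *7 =-7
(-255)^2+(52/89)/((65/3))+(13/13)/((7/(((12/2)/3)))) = 65025.31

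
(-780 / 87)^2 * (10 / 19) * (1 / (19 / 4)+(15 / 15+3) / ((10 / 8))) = 43804800 / 303601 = 144.28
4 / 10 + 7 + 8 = 77 / 5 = 15.40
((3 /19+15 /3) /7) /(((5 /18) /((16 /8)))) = 504 /95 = 5.31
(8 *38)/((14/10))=1520/7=217.14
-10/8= -5/4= -1.25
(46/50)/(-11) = -0.08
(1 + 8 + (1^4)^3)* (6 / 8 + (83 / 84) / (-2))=215 / 84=2.56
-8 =-8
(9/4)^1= 9/4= 2.25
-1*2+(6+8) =12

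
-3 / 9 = -1 / 3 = -0.33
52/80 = 13/20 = 0.65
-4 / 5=-0.80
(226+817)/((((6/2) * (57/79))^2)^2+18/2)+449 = 482.70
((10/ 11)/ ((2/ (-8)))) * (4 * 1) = -160/ 11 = -14.55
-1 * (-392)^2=-153664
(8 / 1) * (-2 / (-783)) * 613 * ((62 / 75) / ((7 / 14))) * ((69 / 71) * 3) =27972416 / 463275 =60.38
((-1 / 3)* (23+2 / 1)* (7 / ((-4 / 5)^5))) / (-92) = -546875 / 282624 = -1.93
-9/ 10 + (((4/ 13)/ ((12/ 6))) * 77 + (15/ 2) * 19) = 9974/ 65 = 153.45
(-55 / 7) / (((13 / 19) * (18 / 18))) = -1045 / 91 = -11.48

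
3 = 3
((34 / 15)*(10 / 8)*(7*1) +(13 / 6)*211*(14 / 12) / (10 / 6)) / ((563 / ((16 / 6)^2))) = 108752 / 25335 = 4.29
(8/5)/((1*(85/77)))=616/425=1.45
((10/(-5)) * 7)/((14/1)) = -1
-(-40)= 40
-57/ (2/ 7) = -399/ 2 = -199.50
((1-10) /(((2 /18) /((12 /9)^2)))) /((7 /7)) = -144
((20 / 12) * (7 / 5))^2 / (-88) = -49 / 792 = -0.06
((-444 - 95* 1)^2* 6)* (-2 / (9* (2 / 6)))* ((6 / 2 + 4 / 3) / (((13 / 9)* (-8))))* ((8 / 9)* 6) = 2324168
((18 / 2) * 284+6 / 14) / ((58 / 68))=608430 / 203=2997.19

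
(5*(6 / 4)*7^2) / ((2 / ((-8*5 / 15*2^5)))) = -15680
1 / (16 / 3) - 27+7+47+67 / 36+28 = 57.05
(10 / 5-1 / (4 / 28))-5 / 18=-95 / 18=-5.28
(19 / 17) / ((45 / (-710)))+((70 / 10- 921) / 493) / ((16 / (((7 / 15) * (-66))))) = -1248139 / 88740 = -14.07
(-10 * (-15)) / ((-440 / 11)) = -15 / 4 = -3.75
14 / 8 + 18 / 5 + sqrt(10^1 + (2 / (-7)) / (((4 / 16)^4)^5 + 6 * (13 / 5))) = 5 * sqrt(2936653519532793374439374858) / 85761906966533 + 107 / 20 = 8.51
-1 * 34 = -34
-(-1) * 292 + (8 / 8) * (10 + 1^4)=303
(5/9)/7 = 5/63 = 0.08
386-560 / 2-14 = 92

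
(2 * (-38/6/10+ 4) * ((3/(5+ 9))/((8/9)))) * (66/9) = 3333/280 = 11.90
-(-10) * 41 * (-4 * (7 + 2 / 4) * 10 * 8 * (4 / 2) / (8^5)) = -60.06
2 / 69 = 0.03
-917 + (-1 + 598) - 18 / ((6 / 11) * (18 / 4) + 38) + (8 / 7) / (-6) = -2996338 / 9345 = -320.64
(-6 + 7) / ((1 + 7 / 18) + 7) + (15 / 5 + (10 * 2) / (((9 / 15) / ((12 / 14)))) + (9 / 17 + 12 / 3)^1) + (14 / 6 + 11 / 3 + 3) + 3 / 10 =8179497 / 179690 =45.52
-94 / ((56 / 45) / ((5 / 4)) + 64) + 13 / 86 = -407197 / 314416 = -1.30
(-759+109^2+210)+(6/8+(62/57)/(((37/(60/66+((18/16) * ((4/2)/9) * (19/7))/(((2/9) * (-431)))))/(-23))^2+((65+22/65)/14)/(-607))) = 137398412423806992342844739/12123646639581997690116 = 11333.09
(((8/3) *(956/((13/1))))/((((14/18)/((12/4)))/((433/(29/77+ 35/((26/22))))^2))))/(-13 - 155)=-211457781249/225330121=-938.44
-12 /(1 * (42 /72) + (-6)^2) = -144 /439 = -0.33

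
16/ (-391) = -16/ 391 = -0.04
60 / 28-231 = -1602 / 7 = -228.86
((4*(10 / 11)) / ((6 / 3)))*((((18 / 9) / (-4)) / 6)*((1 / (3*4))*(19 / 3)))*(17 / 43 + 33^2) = -1112545 / 12771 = -87.11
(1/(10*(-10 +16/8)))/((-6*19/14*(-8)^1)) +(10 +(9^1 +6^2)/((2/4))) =3647993/36480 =100.00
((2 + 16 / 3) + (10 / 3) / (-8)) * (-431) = -35773 / 12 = -2981.08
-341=-341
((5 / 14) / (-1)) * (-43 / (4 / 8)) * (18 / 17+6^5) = 28425150 / 119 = 238866.81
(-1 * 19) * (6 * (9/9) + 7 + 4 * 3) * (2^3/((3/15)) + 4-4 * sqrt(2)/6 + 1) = -21375 + 950 * sqrt(2)/3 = -20927.17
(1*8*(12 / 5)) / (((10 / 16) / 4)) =3072 / 25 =122.88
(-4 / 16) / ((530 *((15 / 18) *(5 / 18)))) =-27 / 13250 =-0.00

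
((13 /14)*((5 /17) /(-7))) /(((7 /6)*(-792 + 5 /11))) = 2145 /50770517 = 0.00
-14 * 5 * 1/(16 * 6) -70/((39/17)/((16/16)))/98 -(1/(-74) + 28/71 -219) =832219095/3824912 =217.58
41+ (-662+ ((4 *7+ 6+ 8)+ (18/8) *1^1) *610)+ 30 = 52803/2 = 26401.50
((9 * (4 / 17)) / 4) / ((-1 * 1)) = -9 / 17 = -0.53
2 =2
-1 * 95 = -95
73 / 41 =1.78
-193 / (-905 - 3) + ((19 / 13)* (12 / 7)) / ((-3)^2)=121697 / 247884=0.49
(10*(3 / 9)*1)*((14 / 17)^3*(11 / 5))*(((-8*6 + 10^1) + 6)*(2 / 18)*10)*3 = -19317760 / 44217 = -436.89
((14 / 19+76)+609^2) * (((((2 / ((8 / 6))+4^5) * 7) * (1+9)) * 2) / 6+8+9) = 168771426564 / 19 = 8882706661.26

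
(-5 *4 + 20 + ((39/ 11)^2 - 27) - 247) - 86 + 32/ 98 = -2057975/ 5929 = -347.10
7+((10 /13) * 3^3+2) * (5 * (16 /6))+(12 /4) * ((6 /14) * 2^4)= 90407 /273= 331.16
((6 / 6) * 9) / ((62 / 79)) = 711 / 62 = 11.47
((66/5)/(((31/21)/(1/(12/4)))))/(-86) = -231/6665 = -0.03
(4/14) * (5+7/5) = 64/35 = 1.83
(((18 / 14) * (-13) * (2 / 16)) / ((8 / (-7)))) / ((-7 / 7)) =-117 / 64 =-1.83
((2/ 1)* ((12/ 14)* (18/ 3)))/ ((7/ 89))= 6408/ 49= 130.78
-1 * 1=-1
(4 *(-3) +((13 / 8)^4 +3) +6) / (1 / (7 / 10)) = 113911 / 40960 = 2.78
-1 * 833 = -833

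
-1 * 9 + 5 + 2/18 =-35/9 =-3.89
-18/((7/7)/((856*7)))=-107856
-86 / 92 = -43 / 46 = -0.93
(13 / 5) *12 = 156 / 5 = 31.20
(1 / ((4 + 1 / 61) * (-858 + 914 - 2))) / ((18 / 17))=1037 / 238140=0.00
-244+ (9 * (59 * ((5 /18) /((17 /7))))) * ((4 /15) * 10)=-4184 /51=-82.04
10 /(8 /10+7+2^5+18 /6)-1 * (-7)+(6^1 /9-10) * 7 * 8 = -165454 /321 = -515.43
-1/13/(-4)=1/52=0.02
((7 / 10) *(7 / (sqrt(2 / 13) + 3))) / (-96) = -637 / 36800 + 49 *sqrt(26) / 110400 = -0.02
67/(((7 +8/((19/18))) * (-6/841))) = -1070593/1662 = -644.16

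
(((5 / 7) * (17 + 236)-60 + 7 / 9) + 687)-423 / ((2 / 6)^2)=-188906 / 63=-2998.51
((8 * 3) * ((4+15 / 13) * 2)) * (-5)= -16080 / 13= -1236.92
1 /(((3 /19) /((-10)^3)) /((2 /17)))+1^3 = -37949 /51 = -744.10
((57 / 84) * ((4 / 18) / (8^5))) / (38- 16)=19 / 90832896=0.00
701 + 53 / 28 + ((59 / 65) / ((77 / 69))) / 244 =429195443 / 610610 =702.90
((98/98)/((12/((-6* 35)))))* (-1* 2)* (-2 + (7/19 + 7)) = 3570/19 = 187.89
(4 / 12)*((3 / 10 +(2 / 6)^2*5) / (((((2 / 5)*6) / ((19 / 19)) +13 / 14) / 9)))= 0.77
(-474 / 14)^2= 56169 / 49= 1146.31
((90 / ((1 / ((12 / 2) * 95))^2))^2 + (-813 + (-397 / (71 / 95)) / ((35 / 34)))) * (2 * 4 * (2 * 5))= 33996234580507158160 / 497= 68402886479893678.39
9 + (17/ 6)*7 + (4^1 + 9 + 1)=257/ 6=42.83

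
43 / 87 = 0.49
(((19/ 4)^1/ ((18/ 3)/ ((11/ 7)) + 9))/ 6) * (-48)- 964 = -136342/ 141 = -966.96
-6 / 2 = -3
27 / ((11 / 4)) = 9.82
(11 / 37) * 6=66 / 37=1.78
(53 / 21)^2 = 2809 / 441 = 6.37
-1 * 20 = -20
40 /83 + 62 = 5186 /83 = 62.48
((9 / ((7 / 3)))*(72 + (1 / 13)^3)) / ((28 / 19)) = 81148905 / 430612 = 188.45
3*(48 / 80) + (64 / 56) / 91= 1.81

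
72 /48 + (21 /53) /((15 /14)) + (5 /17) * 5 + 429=3895387 /9010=432.34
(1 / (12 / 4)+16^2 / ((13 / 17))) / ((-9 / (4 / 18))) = -26138 / 3159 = -8.27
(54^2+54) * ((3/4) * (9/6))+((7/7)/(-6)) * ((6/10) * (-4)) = 3341.65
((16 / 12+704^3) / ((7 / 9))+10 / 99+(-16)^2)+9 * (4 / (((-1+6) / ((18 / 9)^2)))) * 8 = 222058866398 / 495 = 448603770.50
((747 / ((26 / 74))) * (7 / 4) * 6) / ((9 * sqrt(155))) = 64491 * sqrt(155) / 4030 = 199.23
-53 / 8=-6.62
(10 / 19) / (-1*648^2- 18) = -5 / 3989259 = -0.00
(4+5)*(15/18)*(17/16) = 255/32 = 7.97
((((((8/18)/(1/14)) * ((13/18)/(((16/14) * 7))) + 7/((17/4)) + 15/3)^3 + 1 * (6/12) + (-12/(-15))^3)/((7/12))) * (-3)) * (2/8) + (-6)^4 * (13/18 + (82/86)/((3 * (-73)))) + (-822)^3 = -3540493242574525543130719/6374537305101000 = -555411800.59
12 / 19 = 0.63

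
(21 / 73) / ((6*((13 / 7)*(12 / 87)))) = 1421 / 7592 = 0.19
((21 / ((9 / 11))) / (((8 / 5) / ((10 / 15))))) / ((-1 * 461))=-385 / 16596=-0.02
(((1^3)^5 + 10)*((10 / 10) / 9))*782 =8602 / 9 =955.78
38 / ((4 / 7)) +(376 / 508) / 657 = 66.50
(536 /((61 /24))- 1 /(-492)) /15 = 6329149 /450180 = 14.06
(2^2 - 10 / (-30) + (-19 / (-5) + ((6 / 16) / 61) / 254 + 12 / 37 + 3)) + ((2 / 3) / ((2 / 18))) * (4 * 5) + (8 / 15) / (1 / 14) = 3185690907 / 22931120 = 138.92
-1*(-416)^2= -173056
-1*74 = -74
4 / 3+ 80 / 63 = 164 / 63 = 2.60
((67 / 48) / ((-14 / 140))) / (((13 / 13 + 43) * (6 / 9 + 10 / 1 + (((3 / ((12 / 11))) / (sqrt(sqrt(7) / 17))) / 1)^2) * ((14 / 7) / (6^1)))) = 1800960 / 398708563 - 563805 * sqrt(7) / 72492466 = -0.02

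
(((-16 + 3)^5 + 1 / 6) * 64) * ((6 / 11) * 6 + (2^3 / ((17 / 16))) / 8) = -56175120512 / 561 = -100133904.66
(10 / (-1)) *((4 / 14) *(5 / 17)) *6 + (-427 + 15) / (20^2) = -72257 / 11900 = -6.07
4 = 4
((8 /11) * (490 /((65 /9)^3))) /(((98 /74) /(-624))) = -20715264 /46475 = -445.73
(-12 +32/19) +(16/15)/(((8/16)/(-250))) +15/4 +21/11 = -1349279/2508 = -537.99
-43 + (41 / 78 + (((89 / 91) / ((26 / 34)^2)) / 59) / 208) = -24048618781 / 566193264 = -42.47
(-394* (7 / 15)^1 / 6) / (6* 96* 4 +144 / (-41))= -56539 / 4244400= -0.01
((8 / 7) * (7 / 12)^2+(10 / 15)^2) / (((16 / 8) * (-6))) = -5 / 72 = -0.07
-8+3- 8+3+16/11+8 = -6/11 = -0.55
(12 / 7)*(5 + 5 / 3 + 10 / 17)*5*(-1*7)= -7400 / 17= -435.29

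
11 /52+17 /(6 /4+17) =1.13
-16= -16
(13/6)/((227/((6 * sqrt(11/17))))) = 13 * sqrt(187)/3859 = 0.05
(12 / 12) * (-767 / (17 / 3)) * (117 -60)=-131157 / 17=-7715.12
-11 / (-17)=11 / 17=0.65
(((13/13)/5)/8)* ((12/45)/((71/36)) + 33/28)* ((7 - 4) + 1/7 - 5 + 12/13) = -222003/7236320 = -0.03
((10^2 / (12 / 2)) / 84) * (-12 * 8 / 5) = -80 / 21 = -3.81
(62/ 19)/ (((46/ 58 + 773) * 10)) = 899/ 2131800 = 0.00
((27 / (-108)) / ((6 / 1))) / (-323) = 1 / 7752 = 0.00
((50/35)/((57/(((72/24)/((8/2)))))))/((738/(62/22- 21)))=-250/539847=-0.00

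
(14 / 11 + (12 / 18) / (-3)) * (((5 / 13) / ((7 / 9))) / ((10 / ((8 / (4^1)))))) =8 / 77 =0.10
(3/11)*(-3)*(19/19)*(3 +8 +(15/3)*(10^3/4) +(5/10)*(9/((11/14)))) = -125406/121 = -1036.41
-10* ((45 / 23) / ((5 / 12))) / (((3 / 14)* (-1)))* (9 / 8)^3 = 229635 / 736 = 312.00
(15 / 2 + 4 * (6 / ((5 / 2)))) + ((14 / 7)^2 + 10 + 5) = 36.10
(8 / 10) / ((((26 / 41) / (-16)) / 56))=-73472 / 65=-1130.34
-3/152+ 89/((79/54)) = 730275/12008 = 60.82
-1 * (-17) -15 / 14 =223 / 14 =15.93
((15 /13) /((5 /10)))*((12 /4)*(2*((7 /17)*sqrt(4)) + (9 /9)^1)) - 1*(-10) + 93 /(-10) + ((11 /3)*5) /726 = 19.05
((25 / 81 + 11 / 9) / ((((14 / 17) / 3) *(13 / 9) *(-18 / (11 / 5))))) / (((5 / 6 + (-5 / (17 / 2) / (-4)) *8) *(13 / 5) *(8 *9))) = -98549 / 78574860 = -0.00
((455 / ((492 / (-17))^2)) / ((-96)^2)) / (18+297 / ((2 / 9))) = 18785 / 431671762944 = 0.00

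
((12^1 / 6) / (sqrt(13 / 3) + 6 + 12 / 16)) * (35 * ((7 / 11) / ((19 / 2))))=317520 / 413611- 15680 * sqrt(39) / 413611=0.53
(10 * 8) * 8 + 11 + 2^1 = 653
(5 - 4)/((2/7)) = 7/2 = 3.50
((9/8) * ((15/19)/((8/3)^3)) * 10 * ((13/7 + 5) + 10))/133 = 0.06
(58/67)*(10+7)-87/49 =42485/3283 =12.94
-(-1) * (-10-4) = -14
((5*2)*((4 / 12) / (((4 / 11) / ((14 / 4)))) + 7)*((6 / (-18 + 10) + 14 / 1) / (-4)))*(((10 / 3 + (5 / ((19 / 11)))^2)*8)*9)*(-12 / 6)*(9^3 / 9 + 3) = 17295046125 / 361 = 47908715.03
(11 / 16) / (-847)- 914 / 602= -80475 / 52976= -1.52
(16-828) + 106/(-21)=-17158/21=-817.05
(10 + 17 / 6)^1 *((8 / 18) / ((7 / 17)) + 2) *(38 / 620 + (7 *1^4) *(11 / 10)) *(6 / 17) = 855734 / 7905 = 108.25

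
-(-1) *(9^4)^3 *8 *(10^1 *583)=13172513581473840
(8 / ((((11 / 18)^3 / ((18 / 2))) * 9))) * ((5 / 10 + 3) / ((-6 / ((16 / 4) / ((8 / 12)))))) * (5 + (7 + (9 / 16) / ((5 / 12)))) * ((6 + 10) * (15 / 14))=-37371456 / 1331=-28077.73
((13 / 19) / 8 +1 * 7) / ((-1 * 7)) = -1077 / 1064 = -1.01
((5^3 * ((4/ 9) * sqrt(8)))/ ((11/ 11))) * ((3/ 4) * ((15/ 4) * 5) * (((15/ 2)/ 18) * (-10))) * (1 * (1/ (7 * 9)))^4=-78125 * sqrt(2)/ 189035532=-0.00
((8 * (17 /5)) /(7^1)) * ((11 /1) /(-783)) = -1496 /27405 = -0.05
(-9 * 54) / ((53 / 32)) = -15552 / 53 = -293.43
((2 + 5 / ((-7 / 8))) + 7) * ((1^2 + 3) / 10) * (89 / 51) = 4094 / 1785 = 2.29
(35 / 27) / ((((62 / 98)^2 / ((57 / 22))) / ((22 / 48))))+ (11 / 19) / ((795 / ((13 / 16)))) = 4020222541 / 1045145160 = 3.85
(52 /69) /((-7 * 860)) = -0.00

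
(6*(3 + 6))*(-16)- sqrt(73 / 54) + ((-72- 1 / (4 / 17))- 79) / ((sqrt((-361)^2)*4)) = -4991085 / 5776- sqrt(438) / 18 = -865.27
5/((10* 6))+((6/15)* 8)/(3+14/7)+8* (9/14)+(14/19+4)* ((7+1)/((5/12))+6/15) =3938461/39900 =98.71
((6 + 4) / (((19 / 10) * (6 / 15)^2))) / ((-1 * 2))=-625 / 38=-16.45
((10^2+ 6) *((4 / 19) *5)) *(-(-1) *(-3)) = -6360 / 19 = -334.74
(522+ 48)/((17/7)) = 3990/17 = 234.71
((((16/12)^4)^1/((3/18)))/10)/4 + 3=469/135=3.47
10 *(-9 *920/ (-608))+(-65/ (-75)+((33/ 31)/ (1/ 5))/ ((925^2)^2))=137.05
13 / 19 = 0.68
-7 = -7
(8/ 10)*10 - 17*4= -60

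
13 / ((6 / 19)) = 247 / 6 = 41.17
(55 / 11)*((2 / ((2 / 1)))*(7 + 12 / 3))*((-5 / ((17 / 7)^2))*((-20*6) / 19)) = 294.48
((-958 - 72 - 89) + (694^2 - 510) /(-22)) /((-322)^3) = 0.00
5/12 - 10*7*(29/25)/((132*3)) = 419/1980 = 0.21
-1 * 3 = -3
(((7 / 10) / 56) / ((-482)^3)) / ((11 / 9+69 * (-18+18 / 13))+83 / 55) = 1287 / 13186612582141952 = 0.00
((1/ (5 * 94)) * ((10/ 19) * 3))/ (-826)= -3/ 737618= -0.00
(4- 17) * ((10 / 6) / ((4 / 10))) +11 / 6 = -157 / 3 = -52.33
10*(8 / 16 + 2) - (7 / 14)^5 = 799 / 32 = 24.97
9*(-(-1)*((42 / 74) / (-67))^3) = -83349 / 15234548239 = -0.00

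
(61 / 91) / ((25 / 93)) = 5673 / 2275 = 2.49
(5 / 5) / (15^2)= 1 / 225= 0.00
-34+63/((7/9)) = 47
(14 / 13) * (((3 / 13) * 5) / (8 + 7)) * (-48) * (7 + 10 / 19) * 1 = -7392 / 247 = -29.93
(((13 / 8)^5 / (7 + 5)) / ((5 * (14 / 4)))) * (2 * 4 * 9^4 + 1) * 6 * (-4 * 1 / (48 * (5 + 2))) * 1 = -19488798277 / 96337920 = -202.30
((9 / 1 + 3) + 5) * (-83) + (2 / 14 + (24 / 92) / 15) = -1135726 / 805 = -1410.84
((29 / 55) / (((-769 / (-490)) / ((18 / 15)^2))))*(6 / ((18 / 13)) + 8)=1261848 / 211475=5.97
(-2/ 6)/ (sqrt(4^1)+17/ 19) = -19/ 165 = -0.12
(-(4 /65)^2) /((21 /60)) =-64 /5915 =-0.01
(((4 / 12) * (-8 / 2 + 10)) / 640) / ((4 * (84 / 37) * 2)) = 37 / 215040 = 0.00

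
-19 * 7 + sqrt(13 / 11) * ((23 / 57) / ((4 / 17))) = -133 + 391 * sqrt(143) / 2508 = -131.14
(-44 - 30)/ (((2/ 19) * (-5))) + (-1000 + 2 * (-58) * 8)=-8937/ 5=-1787.40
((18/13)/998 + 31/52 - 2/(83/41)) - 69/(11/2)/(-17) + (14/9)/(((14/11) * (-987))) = 1238966597807/3577529719764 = 0.35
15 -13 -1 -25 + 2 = -22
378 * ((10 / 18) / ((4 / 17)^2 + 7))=60690 / 2039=29.76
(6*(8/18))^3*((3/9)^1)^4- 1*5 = -10423/2187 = -4.77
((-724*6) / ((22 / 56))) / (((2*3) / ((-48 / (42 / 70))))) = 1621760 / 11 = 147432.73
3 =3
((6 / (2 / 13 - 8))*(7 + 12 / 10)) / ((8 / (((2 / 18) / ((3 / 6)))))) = -533 / 3060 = -0.17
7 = 7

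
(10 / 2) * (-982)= -4910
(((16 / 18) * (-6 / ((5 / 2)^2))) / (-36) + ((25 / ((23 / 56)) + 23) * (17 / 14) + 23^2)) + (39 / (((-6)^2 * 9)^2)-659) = -28.13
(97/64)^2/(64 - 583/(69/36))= -216407/22626304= -0.01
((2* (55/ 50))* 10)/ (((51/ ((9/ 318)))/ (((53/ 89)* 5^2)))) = 275/ 1513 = 0.18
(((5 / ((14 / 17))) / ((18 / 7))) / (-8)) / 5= -17 / 288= -0.06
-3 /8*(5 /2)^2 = -2.34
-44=-44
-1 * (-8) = 8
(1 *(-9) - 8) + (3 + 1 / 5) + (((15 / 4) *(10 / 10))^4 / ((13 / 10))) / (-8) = -2184153 / 66560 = -32.81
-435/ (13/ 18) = -7830/ 13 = -602.31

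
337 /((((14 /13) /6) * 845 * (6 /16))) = 5.93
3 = 3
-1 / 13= -0.08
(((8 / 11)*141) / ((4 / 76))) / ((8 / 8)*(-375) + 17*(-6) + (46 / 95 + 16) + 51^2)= 339340 / 372801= 0.91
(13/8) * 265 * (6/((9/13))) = 44785/12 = 3732.08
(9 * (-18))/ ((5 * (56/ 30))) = -243/ 14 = -17.36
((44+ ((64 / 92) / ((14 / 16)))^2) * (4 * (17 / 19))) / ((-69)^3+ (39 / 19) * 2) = -0.00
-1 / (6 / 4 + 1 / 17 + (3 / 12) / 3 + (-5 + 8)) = -204 / 947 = -0.22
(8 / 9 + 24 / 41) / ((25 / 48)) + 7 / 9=3.61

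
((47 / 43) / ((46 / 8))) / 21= 188 / 20769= 0.01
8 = 8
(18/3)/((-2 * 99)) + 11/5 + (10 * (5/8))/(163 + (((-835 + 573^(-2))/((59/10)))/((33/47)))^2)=23872598832296414584154029/11001957180544811006029020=2.17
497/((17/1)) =497/17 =29.24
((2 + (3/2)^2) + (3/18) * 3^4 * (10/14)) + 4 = 501/28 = 17.89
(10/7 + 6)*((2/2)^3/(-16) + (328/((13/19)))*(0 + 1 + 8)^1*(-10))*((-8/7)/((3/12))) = 71792744/49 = 1465158.04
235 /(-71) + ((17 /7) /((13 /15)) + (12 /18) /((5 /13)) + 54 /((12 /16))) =7096666 /96915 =73.23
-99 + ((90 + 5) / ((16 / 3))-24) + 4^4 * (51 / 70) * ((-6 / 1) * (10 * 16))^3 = -165015903190.90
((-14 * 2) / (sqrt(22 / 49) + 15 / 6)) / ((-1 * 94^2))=3430 / 2511633 - 196 * sqrt(22) / 2511633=0.00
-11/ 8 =-1.38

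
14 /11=1.27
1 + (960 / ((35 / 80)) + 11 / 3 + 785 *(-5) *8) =-29201.05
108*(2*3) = 648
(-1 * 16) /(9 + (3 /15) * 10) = -16 /11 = -1.45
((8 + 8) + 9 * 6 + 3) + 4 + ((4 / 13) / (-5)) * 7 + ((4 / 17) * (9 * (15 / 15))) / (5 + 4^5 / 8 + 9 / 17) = 1130013 / 14755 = 76.59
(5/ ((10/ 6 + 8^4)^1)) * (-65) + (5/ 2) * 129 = 7927035/ 24586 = 322.42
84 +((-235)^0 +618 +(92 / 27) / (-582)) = 702.99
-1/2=-0.50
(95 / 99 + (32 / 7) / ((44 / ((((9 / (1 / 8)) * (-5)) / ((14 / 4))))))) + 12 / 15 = -216521 / 24255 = -8.93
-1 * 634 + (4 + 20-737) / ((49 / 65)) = -77411 / 49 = -1579.82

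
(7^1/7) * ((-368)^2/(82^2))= 33856/1681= 20.14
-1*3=-3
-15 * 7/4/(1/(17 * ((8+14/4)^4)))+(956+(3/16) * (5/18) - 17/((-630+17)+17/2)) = -603841090003/77376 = -7803984.31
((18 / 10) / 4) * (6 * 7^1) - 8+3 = 139 / 10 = 13.90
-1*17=-17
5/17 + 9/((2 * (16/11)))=1843/544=3.39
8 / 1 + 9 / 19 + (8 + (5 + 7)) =541 / 19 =28.47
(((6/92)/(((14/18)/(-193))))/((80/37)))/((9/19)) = -407037/25760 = -15.80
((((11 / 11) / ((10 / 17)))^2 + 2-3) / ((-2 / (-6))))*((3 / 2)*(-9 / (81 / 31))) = -5859 / 200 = -29.30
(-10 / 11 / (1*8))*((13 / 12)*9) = -195 / 176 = -1.11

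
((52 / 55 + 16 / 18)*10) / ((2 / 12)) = 3632 / 33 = 110.06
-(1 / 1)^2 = -1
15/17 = 0.88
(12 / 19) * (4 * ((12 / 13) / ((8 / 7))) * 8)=16.32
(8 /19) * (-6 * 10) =-480 /19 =-25.26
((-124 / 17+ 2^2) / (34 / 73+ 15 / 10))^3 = -1593413632 / 338608873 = -4.71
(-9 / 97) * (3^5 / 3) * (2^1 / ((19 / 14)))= -20412 / 1843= -11.08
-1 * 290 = -290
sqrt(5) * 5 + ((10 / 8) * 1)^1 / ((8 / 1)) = 5 / 32 + 5 * sqrt(5) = 11.34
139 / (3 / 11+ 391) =1529 / 4304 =0.36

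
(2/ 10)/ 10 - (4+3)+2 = -249/ 50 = -4.98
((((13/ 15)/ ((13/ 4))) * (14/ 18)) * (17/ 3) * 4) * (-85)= -32368/ 81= -399.60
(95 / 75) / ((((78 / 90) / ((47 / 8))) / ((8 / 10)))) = 893 / 130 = 6.87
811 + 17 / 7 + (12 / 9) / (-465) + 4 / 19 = 150957998 / 185535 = 813.64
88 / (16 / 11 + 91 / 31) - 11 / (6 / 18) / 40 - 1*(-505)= 31390319 / 59880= 524.22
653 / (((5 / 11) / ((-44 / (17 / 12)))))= -3792624 / 85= -44619.11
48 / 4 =12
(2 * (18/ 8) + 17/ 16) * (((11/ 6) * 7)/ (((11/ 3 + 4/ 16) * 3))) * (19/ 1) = 130207/ 1128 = 115.43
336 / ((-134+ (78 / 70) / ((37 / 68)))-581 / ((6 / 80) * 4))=-163170 / 1004573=-0.16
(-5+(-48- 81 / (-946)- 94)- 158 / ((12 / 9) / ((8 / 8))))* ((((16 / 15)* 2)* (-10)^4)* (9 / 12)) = -2008656000 / 473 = -4246630.02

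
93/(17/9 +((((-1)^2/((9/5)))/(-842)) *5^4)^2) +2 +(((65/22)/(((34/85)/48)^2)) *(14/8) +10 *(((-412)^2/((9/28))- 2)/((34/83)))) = 2580168273791687888/198993067911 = 12966121.39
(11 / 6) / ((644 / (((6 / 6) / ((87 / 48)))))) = 22 / 14007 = 0.00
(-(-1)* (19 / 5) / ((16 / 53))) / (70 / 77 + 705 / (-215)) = -25069 / 4720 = -5.31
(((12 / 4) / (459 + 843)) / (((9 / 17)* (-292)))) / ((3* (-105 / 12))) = 17 / 29939490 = 0.00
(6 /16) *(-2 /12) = -1 /16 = -0.06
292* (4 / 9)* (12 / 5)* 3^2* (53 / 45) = 247616 / 75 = 3301.55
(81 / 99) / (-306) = -1 / 374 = -0.00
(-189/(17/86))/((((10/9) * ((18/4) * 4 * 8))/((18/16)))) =-73143/10880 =-6.72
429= 429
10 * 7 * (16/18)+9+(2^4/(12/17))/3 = 709/9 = 78.78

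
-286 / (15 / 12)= -1144 / 5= -228.80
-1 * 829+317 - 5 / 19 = -9733 / 19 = -512.26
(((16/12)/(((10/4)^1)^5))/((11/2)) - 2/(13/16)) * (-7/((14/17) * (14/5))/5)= 14010856/9384375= 1.49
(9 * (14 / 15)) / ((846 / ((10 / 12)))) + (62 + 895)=809629 / 846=957.01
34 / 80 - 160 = -6383 / 40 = -159.58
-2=-2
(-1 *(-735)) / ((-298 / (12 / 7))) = -4.23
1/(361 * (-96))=-1/34656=-0.00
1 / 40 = 0.02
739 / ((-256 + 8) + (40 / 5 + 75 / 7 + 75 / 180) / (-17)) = -2.97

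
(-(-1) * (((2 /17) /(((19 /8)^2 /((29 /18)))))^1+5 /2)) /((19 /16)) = 2239016 /1049427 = 2.13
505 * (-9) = -4545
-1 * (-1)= 1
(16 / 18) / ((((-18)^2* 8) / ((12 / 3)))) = 1 / 729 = 0.00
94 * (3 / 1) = 282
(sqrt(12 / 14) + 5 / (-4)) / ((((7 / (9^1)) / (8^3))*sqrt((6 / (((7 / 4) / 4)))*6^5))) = -20*sqrt(7) / 21 + 16*sqrt(6) / 21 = -0.65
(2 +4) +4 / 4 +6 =13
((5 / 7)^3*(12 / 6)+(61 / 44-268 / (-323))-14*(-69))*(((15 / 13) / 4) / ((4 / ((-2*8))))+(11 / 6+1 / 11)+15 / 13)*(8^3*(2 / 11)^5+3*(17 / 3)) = 1652173523777622757 / 51815140510056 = 31885.92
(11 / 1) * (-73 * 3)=-2409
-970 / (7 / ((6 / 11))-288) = 5820 / 1651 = 3.53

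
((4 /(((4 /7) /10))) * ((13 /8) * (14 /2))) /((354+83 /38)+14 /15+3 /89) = 80787525 /36236566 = 2.23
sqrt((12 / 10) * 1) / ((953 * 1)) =sqrt(30) / 4765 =0.00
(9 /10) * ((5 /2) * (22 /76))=99 /152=0.65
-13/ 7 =-1.86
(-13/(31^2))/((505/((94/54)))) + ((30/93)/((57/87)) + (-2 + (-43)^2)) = 459954392896/248961465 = 1847.49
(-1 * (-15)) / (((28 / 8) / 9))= 270 / 7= 38.57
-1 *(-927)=927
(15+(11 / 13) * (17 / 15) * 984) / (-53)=-62311 / 3445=-18.09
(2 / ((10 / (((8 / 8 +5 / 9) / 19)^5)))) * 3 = 537824 / 243685283085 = 0.00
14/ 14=1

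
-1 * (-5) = 5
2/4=1/2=0.50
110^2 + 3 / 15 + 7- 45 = 60311 / 5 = 12062.20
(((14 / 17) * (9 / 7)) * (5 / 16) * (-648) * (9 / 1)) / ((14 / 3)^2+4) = -74.86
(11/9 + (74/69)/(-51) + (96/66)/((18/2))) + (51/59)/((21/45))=51399374/15986817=3.22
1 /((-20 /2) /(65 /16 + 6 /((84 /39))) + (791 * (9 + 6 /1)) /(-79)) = -60593 /9188935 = -0.01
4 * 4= 16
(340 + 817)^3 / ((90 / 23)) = 35622788539 / 90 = 395808761.54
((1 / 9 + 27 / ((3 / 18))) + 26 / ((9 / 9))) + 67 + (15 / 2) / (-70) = 64261 / 252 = 255.00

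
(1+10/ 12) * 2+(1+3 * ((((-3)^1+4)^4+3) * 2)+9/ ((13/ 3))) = 1199/ 39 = 30.74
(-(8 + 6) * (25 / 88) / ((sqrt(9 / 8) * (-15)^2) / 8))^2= 1568 / 88209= 0.02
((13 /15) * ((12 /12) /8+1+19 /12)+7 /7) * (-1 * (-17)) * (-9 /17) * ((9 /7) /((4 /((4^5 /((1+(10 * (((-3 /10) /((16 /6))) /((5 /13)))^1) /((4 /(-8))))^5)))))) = -222105600000 /337832071199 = -0.66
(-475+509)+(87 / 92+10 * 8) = 10575 / 92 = 114.95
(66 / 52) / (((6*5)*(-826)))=-11 / 214760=-0.00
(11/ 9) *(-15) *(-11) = 605/ 3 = 201.67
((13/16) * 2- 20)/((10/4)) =-147/20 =-7.35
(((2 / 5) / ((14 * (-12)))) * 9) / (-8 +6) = 3 / 280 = 0.01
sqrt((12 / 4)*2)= sqrt(6)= 2.45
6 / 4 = 3 / 2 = 1.50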